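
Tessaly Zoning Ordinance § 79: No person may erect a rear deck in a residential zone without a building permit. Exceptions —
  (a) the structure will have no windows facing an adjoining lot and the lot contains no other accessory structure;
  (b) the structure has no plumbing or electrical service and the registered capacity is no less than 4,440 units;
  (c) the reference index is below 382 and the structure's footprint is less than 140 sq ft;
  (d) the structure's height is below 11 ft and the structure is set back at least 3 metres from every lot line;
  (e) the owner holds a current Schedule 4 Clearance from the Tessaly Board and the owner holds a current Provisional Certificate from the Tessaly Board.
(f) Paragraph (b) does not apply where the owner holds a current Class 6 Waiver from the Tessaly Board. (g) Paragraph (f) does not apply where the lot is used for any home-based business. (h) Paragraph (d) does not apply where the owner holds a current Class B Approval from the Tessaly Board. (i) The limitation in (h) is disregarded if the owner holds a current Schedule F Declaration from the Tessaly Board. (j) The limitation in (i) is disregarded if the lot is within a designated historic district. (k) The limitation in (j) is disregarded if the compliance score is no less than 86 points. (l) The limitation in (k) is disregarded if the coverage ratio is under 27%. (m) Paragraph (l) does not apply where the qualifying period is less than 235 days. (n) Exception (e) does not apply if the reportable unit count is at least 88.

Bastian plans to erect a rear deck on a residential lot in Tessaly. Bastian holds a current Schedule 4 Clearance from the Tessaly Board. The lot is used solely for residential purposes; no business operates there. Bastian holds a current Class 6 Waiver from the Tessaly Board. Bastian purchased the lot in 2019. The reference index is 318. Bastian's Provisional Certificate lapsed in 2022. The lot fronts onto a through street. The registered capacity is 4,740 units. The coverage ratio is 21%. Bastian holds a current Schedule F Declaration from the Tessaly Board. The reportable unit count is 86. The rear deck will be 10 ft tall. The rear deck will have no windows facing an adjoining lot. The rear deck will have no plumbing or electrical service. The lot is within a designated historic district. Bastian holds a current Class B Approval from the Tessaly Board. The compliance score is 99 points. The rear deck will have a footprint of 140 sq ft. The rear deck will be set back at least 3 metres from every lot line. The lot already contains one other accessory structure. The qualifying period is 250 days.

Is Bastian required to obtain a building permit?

Yes — Bastian must obtain a building permit.

Exception (a) requires that the lot contains no other accessory structure; but the lot already has another accessory structure, so (a) is unavailable.
All of (b)'s requirements are met (there is no plumbing or electrical service; the registered capacity is 4,740 units, meeting the 4,440 units threshold). Turning to paragraphs (f)–(g): (f) operates against (b): a current Class 6 Waiver is held. (g) is not triggered (the lot is solely residential), so (f) stands. Exception (b) does not apply.
Exception (c) fails — the structure's footprint is 140 sq ft, not less than 140 sq ft.
Exception (d)'s conditions are all satisfied: the structure's height is 10 ft, below the 11 ft limit; the setback is at least 3 m on every side. But applying paragraphs (h)–(m): (h) operates against (d): a current Class B Approval is held. (i) is triggered (a current Schedule F Declaration is held), but is itself disapplied by (j): (j) operates against (i): the lot is in a historic district. (k) operates (the compliance score is 99 points, meeting the 86 points threshold), but is set aside by (l): (l) is triggered — the coverage ratio is 21%, under the 27% limit. (m), which would lift (l), is inapplicable — the qualifying period is 250 days, not less than 235 days. So (d) is unavailable.
Exception (e) fails — the Provisional Certificate is not current.
No exception applies. The general rule governs.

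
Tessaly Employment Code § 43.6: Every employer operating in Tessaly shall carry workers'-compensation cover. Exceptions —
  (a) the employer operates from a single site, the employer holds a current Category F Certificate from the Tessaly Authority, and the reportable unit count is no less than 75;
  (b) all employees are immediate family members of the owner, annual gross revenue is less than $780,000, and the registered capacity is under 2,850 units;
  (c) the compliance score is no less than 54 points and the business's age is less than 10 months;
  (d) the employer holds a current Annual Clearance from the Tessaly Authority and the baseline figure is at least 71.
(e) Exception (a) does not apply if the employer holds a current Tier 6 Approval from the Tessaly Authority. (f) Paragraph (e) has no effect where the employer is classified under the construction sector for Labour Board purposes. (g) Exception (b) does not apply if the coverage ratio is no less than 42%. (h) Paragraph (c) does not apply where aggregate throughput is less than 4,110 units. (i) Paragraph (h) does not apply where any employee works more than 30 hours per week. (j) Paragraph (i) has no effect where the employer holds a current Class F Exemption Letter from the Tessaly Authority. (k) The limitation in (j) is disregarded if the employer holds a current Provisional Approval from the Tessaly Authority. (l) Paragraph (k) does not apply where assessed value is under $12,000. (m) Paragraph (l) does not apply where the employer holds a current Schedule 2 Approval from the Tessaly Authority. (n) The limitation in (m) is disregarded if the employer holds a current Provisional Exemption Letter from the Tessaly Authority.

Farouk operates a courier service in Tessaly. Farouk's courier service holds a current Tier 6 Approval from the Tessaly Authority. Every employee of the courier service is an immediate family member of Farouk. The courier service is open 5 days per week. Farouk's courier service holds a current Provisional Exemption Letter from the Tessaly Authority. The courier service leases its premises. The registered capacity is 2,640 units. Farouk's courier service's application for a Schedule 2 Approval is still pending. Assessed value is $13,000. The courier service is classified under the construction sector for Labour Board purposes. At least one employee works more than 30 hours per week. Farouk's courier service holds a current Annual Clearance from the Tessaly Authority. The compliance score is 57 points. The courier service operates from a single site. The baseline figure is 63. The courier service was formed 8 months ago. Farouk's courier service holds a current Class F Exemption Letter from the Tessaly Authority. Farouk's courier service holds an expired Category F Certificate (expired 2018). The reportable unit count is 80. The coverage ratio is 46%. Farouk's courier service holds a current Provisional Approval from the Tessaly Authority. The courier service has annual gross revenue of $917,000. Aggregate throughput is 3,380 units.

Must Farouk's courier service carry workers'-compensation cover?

No — exception (c) applies; Farouk's courier service is not required to carry workers'-compensation cover.

Exception (a) does not apply: there is no Category F Certificate in force.
Exception (b) fails — annual gross revenue is $917,000, not less than $780,000.
Exception (c)'s conditions are all satisfied: the compliance score is 57 points, meeting the 54 points threshold; the business's age is 8 months, less than the 10 months limit. Under paragraphs (h)–(n): (h) would limit (c) — aggregate throughput is 3,380 units, less than the 4,110 units limit — but (i) sets (h) aside: (i) applies — at least one employee exceeds 30 hours/week. (j) operates (a current Class F Exemption Letter is held), but is itself disapplied by (k): (k) is triggered — a current Provisional Approval is held. (l) is not engaged (assessed value is $13,000, not under $12,000), so (k) stands. Exception (c) stands.
Exception (d) fails — the baseline figure is 63, short of 71.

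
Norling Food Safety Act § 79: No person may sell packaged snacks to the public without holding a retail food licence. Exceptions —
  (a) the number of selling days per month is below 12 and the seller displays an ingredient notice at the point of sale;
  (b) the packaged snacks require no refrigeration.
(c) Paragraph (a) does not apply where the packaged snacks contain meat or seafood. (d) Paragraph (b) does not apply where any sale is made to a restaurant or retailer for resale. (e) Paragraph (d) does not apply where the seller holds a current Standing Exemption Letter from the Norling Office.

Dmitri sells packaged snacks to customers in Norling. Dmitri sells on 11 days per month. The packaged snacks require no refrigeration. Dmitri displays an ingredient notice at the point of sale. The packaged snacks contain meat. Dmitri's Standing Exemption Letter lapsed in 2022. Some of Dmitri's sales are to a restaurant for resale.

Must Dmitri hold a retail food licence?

Yes — Dmitri must hold a retail food licence.

Exception (a)'s conditions are all satisfied: the number of selling days per month is 11, below the 12 limit; an ingredient notice is displayed. But: (c) operates against (a): the packaged snacks contain meat. Exception (a) does not apply.
All of (b)'s requirements are met (the packaged snacks are shelf-stable). However, paragraphs (d)–(e) must be considered: (d) operates against (b): some sales are to a restaurant for resale. (e) is not engaged (the Standing Exemption Letter is not current), so (d) stands. So (b) is unavailable.
No exception applies. The general rule governs.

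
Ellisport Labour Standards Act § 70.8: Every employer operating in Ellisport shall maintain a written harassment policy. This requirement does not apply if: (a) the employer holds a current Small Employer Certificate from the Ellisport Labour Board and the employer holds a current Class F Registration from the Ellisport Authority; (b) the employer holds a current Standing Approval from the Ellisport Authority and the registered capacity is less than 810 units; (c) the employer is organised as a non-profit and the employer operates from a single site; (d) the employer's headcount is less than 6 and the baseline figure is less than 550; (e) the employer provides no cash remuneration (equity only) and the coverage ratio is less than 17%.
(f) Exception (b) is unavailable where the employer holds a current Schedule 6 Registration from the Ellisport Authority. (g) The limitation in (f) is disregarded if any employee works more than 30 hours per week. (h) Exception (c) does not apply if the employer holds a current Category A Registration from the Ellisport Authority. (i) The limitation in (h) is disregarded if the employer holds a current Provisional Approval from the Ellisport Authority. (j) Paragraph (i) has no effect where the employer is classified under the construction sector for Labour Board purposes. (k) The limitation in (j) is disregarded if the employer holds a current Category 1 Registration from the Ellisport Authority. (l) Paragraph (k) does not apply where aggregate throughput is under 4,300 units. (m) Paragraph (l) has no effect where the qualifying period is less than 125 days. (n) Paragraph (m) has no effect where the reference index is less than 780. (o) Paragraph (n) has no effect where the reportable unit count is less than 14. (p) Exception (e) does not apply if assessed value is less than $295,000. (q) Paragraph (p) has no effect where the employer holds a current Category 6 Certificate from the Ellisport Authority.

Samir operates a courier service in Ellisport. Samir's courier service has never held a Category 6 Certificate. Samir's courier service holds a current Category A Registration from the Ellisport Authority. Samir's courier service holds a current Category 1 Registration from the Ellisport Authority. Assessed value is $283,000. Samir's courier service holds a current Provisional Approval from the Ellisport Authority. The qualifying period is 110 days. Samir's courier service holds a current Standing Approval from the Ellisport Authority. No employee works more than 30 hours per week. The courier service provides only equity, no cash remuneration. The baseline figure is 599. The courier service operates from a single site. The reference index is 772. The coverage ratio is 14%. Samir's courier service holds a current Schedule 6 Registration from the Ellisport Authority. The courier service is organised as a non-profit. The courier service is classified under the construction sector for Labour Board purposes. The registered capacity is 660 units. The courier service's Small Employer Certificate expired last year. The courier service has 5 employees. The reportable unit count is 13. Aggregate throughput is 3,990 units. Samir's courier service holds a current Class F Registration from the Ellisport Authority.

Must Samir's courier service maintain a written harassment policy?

Exception (a) fails — the Small Employer Certificate has expired.
Exception (b)'s conditions are all satisfied: a current Standing Approval is held; the registered capacity is 660 units, less than the 810 units limit. However, paragraphs (f)–(g) must be considered: (f) operates — a current Schedule 6 Registration is held. (g), which would lift (f), is not triggered — no employee exceeds 30 hours/week. Exception (b) does not apply.
Exception (c)'s conditions are all satisfied: the employer is a non-profit; the employer operates from a single site. Considering the limiting provisions: (h) would limit (c) — a current Category A Registration is held — but (i) sets (h) aside: (i) is triggered — a current Provisional Approval is held. (j) applies (the courier service is classified under the construction sector), but is overridden by (k): (k) operates against (j): a current Category 1 Registration is held. (l) is triggered (aggregate throughput is 3,990 units, under the 4,300 units limit), but is displaced by (m): (m) operates against (l): the qualifying period is 110 days, less than the 125 days limit. (n) is triggered (the reference index is 772, less than the 780 limit), but is overridden by (o): (o) operates against (n): the reportable unit count is 13, less than the 14 limit. So (c) applies.
Exception (d) requires that the baseline figure is less than 550; but the baseline figure is 599, not less than 550, so (d) is unavailable.
All of (e)'s requirements are met (remuneration is equity-only; the coverage ratio is 14%, less than the 17% limit). But: (p) operates against (e): assessed value is $283,000, less than the $295,000 limit. (q), which would lift (p), is not triggered — there is no Category 6 Certificate in force. Exception (e) does not apply.

No — exception (c) applies; Samir's courier service is not required to maintain a written harassment policy.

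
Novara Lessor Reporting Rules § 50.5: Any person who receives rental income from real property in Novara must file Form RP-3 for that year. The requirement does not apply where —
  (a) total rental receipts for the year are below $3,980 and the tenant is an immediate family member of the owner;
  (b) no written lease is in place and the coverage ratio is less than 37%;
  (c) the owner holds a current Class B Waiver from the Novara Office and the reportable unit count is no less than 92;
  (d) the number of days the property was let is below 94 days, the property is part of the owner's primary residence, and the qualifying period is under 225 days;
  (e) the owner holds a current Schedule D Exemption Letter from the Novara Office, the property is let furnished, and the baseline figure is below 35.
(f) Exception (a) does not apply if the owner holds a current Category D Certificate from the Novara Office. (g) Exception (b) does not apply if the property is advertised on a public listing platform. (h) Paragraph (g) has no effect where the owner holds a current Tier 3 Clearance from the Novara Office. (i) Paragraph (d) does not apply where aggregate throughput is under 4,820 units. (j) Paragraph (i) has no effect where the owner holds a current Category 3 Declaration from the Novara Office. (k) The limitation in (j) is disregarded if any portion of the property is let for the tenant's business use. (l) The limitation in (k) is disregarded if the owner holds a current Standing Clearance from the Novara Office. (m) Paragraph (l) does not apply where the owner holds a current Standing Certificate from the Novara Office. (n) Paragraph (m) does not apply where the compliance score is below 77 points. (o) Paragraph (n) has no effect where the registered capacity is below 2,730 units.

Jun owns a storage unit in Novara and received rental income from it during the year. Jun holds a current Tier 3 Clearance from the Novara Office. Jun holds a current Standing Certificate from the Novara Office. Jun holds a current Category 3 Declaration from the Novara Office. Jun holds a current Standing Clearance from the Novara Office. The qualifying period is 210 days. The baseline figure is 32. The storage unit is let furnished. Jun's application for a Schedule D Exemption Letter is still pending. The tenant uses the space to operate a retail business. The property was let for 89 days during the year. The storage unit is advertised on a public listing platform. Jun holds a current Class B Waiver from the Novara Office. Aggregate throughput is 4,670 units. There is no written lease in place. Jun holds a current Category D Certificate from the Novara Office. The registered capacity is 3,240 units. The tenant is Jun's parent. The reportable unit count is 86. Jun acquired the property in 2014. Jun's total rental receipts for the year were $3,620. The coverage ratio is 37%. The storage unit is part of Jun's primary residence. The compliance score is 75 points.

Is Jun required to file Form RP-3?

Exception (a) is satisfied on its face — total rental receipts for the year are $3,620, below the $3,980 limit; the tenant is an immediate family member. But: (f) operates — a current Category D Certificate is held. Exception (a) does not apply.
Exception (b) fails — the coverage ratio is 37%, not less than 37%.
Exception (c) requires that the reportable unit count is no less than 92; but the reportable unit count is 86, short of 92, so (c) is unavailable.
Exception (d)'s conditions are all satisfied: the number of days the property was let is 89 days, below the 94 days limit; the storage unit is part of the primary residence; the qualifying period is 210 days, under the 225 days limit. As to paragraphs (i)–(o): (i) would limit (d) — aggregate throughput is 4,670 units, under the 4,820 units limit — but (j) sets (i) aside: (j) is triggered — a current Category 3 Declaration is held. (k) operates (the space is let for business use), but is set aside by (l): (l) applies — a current Standing Clearance is held. (m) would limit (l) — a current Standing Certificate is held — but (n) sets (m) aside: (n) is triggered — the compliance score is 75 points, below the 77 points limit. (o), which would lift (n), is not triggered — the registered capacity is 3,240 units, not below 2,730 units. So (d) applies.
Exception (e) does not apply: the Schedule D Exemption Letter is not current.

No — exception (d) applies; Jun is not required to file Form RP-3.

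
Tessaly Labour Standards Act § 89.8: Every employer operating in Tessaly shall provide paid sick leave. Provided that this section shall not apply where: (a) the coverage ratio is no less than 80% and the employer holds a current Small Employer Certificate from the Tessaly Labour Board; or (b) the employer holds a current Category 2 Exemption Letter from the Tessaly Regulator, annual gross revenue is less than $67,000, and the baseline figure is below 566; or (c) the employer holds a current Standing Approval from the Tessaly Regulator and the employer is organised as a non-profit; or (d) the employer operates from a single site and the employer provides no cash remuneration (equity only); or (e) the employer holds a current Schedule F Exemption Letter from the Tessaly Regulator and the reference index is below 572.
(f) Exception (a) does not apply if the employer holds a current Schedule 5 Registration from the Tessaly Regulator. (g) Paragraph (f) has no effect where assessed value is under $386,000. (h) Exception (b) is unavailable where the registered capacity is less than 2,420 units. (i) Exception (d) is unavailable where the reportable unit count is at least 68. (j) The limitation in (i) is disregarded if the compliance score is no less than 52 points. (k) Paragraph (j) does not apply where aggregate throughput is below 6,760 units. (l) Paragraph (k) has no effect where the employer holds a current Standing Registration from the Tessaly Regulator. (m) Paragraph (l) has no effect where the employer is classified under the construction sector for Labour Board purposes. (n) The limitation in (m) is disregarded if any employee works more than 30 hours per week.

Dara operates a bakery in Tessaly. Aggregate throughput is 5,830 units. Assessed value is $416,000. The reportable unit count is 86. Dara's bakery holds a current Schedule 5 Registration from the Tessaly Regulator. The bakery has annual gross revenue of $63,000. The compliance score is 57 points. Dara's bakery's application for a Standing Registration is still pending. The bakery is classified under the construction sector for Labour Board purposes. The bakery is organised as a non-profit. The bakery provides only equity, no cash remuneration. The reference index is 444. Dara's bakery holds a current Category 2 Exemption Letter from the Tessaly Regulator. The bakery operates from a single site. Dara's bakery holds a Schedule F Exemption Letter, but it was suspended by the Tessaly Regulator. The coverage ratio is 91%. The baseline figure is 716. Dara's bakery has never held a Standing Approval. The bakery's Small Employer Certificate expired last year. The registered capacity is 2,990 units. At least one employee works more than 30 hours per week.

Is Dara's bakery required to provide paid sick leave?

Yes — Dara's bakery must provide paid sick leave.

Exception (a) requires that the employer holds a current Small Employer Certificate from the Tessaly Labour Board; but the Small Employer Certificate has expired, so (a) is unavailable.
Exception (b) requires that the baseline figure is below 566; but the baseline figure is 716, not below 566, so (b) is unavailable.
Exception (c) does not apply: no current Standing Approval is held.
Exception (d) is satisfied on its face — the employer operates from a single site; remuneration is equity-only. But applying paragraphs (i)–(n): (i) operates — the reportable unit count is 86, meeting the 68 threshold. (j) would limit (i) — the compliance score is 57 points, meeting the 52 points threshold — but (k) sets (j) aside: (k) operates against (j): aggregate throughput is 5,830 units, below the 6,760 units limit. (l) is not triggered (the Standing Registration is not current), so (k) stands. Exception (d) does not apply.
Exception (e) fails — the Schedule F Exemption Letter is not current.
No exception is made out. Dara's bakery falls within the general rule.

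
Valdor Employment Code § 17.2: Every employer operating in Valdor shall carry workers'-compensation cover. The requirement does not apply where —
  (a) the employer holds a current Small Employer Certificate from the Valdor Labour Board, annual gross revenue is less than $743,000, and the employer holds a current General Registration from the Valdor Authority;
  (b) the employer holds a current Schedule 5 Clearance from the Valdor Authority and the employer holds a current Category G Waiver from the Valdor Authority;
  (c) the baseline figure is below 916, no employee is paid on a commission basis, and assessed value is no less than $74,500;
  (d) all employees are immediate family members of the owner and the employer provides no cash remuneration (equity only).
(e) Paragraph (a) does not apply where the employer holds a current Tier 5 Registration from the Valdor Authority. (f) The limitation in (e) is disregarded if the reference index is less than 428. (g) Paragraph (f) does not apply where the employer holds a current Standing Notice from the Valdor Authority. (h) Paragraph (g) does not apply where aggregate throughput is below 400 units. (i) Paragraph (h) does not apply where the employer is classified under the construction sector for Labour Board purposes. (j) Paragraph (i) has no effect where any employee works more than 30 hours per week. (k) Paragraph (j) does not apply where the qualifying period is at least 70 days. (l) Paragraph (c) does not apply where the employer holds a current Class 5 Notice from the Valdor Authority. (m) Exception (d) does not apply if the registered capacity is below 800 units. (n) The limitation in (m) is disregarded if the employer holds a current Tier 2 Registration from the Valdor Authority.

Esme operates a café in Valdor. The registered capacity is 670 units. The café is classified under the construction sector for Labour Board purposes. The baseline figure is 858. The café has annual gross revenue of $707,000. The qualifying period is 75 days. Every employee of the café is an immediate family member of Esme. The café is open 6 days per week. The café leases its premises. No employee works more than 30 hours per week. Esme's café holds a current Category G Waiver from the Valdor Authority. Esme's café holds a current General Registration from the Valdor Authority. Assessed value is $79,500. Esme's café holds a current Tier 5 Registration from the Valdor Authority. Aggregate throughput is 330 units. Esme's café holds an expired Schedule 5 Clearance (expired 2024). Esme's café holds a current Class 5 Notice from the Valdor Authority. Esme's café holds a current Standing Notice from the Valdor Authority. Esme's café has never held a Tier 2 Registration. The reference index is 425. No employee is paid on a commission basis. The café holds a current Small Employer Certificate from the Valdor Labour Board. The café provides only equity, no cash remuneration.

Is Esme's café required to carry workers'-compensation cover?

Yes — Esme's café must carry workers'-compensation cover.

Exception (a) is satisfied on its face — a current Small Employer Certificate is held; annual gross revenue is $707,000, less than the $743,000 limit; a current General Registration is held. However, paragraphs (e)–(k) must be considered: (e) operates against (a): a current Tier 5 Registration is held. (f) would limit (e) — the reference index is 425, less than the 428 limit — but (g) sets (f) aside: (g) operates against (f): a current Standing Notice is held. (h) applies (aggregate throughput is 330 units, below the 400 units limit), but is displaced by (i): (i) is engaged — the café is classified under the construction sector. (j) is inapplicable (no employee exceeds 30 hours/week), so (i) stands. So (a) is unavailable.
Exception (b) requires that the employer holds a current Schedule 5 Clearance from the Valdor Authority; but no current Schedule 5 Clearance is held, so (b) is unavailable.
All of (c)'s requirements are met (the baseline figure is 858, below the 916 limit; no employee is paid on commission; assessed value is $79,500, meeting the $74,500 threshold). But: (l) operates against (c): a current Class 5 Notice is held. Exception (c) does not apply.
Exception (d) is satisfied on its face — every employee is an immediate family member; remuneration is equity-only. Turning to paragraphs (m)–(n): (m) operates against (d): the registered capacity is 670 units, below the 800 units limit. (n) is not engaged (no current Tier 2 Registration is held), so (m) stands. Exception (d) does not apply.
None of the exceptions is available; § 17.2 applies in full.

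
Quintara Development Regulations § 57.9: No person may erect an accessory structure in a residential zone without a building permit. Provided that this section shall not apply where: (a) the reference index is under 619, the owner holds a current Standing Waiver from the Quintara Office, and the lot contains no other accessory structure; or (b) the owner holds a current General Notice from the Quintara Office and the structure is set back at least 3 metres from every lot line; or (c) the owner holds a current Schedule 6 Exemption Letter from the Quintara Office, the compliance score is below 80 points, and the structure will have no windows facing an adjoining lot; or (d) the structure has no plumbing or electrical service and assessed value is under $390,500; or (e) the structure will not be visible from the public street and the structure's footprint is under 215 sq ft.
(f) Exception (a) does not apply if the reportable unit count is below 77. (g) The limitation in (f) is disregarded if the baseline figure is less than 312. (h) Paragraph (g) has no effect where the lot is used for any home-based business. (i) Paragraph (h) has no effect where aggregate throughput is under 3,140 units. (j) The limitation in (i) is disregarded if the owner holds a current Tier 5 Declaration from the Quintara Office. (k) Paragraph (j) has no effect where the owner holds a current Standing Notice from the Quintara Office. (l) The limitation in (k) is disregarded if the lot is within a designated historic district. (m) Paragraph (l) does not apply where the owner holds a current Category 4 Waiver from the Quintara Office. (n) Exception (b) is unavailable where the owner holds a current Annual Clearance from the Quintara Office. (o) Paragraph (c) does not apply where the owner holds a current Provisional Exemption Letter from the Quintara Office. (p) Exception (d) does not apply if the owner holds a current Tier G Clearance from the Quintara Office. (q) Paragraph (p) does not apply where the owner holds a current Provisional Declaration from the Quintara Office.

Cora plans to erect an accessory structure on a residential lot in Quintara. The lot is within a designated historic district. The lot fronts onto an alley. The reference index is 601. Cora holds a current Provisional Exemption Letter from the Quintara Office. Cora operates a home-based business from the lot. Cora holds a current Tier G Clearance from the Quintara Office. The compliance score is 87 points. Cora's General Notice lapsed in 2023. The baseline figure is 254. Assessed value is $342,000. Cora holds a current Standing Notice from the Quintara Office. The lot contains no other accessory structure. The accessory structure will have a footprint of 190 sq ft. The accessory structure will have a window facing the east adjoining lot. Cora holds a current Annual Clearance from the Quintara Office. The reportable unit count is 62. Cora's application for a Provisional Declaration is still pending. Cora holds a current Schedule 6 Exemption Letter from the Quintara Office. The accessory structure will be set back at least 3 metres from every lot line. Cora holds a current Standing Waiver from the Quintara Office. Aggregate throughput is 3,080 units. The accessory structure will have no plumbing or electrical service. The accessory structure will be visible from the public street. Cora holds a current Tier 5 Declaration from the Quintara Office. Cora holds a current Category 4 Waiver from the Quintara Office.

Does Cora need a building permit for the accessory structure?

Exception (a)'s conditions are all satisfied: the reference index is 601, under the 619 limit; a current Standing Waiver is held; the lot has no other accessory structure. Under paragraphs (f)–(m): (f) would limit (a) — the reportable unit count is 62, below the 77 limit — but (g) sets (f) aside: (g) is triggered — the baseline figure is 254, less than the 312 limit. (h) operates (a home-based business operates on the lot), but is displaced by (i): (i) operates against (h): aggregate throughput is 3,080 units, under the 3,140 units limit. (j) is triggered (a current Tier 5 Declaration is held), but is itself disapplied by (k): (k) is engaged — a current Standing Notice is held. (l) would limit (k) — the lot is in a historic district — but (m) sets (l) aside: (m) operates against (l): a current Category 4 Waiver is held. So (a) applies.
Exception (b) fails — no current General Notice is held.
Exception (c) requires that the compliance score is below 80 points; but the compliance score is 87 points, not below 80 points, so (c) is unavailable.
Exception (d) is satisfied on its face — there is no plumbing or electrical service; assessed value is $342,000, under the $390,500 limit. But: (p) operates against (d): a current Tier G Clearance is held. (q) does not operate here (no current Provisional Declaration is held), so (p) stands. (d) is therefore removed.
Exception (e) does not apply: the structure will be visible from the street.

No — exception (a) applies; Cora does not need a building permit.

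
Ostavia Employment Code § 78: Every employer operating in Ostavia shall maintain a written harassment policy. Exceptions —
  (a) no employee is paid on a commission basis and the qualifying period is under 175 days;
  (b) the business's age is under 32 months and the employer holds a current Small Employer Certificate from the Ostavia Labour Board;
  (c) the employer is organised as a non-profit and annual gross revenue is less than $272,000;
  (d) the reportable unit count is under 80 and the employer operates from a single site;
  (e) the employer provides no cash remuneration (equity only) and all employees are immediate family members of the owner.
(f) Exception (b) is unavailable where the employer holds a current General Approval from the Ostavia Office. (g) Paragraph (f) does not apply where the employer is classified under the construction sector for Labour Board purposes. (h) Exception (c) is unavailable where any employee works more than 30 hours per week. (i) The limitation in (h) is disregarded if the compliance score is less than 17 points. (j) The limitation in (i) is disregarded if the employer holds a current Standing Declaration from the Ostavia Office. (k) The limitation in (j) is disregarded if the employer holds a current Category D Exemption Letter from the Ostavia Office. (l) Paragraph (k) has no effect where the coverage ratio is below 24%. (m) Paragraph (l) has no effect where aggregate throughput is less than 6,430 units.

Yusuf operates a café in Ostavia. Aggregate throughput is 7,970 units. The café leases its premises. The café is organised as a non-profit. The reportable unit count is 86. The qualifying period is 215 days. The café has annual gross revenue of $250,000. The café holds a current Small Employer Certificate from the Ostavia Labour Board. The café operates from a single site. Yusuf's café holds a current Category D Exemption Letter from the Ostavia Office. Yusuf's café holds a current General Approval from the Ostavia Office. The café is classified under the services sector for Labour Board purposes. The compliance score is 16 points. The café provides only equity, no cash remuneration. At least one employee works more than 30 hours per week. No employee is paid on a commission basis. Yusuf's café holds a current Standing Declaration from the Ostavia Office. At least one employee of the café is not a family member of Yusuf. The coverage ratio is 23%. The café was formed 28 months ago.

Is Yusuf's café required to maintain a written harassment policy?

Yes — Yusuf's café must maintain a written harassment policy.

Exception (a) requires that the qualifying period is under 175 days; but the qualifying period is 215 days, not under 175 days, so (a) is unavailable.
Exception (b): the business's age is 28 months, under the 32 months limit; a current Small Employer Certificate is held — every condition holds. Turning to paragraphs (f)–(g): (f) operates against (b): a current General Approval is held. (g) does not operate here (the café is classified under the services sector), so (f) stands. (b) is therefore removed.
Exception (c): the employer is a non-profit; annual gross revenue is $250,000, less than the $272,000 limit — every condition holds. But applying paragraphs (h)–(m): (h) is engaged — at least one employee exceeds 30 hours/week. (i) is engaged (the compliance score is 16 points, less than the 17 points limit), but is set aside by (j): (j) operates against (i): a current Standing Declaration is held. (k) applies (a current Category D Exemption Letter is held), but is set aside by (l): (l) operates against (k): the coverage ratio is 23%, below the 24% limit. (m), which would lift (l), does not operate here — aggregate throughput is 7,970 units, not less than 6,430 units. So (c) is unavailable.
Exception (d) requires that the reportable unit count is under 80; but the reportable unit count is 86, not under 80, so (d) is unavailable.
Exception (e) fails — at least one employee is not a family member.
No exception displaces § 78.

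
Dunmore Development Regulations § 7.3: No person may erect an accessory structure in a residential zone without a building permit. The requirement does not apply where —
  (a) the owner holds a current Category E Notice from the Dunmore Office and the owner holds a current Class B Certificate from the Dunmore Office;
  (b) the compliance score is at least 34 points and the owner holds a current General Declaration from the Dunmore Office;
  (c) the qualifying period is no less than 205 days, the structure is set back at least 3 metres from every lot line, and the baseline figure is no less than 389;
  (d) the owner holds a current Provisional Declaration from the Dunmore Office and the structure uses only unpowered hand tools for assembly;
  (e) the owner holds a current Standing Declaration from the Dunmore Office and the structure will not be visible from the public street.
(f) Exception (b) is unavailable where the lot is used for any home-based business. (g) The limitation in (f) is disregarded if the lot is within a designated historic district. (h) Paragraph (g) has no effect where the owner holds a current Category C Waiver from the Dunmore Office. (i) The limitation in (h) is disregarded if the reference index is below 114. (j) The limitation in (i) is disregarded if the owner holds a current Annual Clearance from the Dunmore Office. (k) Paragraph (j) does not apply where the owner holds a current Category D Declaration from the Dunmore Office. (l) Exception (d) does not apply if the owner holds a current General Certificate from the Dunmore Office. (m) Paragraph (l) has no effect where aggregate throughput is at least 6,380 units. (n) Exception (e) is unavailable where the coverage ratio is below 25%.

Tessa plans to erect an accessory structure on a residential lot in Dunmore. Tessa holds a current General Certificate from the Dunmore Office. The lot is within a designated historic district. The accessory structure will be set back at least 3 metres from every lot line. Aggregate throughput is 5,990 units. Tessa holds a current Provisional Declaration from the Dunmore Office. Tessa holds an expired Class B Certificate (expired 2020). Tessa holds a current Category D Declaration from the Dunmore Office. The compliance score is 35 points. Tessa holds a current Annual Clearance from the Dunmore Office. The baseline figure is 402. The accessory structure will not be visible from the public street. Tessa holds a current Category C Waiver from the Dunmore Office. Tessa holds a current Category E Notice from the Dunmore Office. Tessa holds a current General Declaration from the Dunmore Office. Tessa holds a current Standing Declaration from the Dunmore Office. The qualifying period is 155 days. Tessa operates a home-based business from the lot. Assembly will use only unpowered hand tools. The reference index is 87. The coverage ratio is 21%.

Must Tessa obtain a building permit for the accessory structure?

No — exception (b) applies; Tessa does not need a building permit.

Exception (a) does not apply: no current Class B Certificate is held.
Exception (b): the compliance score is 35 points, meeting the 34 points threshold; a current General Declaration is held — every condition holds. Considering the limiting provisions: (f) is triggered (a home-based business operates on the lot), but yields to (g): (g) is engaged — the lot is in a historic district. (h) applies (a current Category C Waiver is held), but is overridden by (i): (i) operates — the reference index is 87, below the 114 limit. (j) would limit (i) — a current Annual Clearance is held — but (k) sets (j) aside: (k) operates against (j): a current Category D Declaration is held. (b) remains available.
Exception (c) fails — the qualifying period is 155 days, short of 205 days.
Exception (d) is satisfied on its face — a current Provisional Declaration is held; assembly uses only hand tools. But applying paragraphs (l)–(m): (l) operates against (d): a current General Certificate is held. (m) is not triggered (aggregate throughput is 5,990 units, short of 6,380 units), so (l) stands. (d) is therefore removed.
Exception (e): a current Standing Declaration is held; the structure will not be visible from the street — every condition holds. But applying paragraph (n): (n) operates — the coverage ratio is 21%, below the 25% limit. Exception (e) does not apply.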